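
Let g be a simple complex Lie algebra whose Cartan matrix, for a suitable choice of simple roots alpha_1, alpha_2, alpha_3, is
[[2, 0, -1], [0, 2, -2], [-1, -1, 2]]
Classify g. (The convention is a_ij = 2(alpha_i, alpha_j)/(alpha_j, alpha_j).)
C_3 (sp(6))

The matrix has rank 3 with 2's on the diagonal. Reading the off-diagonal entries as Dynkin edges (a single edge where a_ij = a_ji = -1; a double or triple edge where a_ij * a_ji = 2 or 3), the diagram is a chain of 3 nodes with a double edge at one end; the terminal node there is the unique long simple root (C_3). One simple-root ordering that puts it in standard form is (alpha_1, alpha_3, alpha_2). So the algebra is type C_3, i.e. sp(6).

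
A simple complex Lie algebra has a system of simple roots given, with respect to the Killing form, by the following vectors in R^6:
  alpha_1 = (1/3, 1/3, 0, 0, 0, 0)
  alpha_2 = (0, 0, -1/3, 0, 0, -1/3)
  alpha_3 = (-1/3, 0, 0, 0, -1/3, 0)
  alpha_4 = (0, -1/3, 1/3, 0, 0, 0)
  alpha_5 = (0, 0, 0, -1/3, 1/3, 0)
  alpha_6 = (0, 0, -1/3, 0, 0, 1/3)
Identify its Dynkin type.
D_6 (so(12))

Compute the Cartan integers a_ij = 2(alpha_i, alpha_j)/(alpha_j, alpha_j); the resulting 6x6 Cartan matrix is
[[2, 0, -1, -1, 0, 0], [0, 2, 0, -1, 0, 0], [-1, 0, 2, 0, -1, 0], [-1, -1, 0, 2, 0, -1], [0, 0, -1, 0, 2, 0], [0, 0, 0, -1, 0, 2]].
All simple roots have the same length, so the diagram is simply laced. The associated Dynkin diagram is a chain of 4 nodes with a fork of two nodes at one end (D_6), so the type is D_6 (the algebra so(12)).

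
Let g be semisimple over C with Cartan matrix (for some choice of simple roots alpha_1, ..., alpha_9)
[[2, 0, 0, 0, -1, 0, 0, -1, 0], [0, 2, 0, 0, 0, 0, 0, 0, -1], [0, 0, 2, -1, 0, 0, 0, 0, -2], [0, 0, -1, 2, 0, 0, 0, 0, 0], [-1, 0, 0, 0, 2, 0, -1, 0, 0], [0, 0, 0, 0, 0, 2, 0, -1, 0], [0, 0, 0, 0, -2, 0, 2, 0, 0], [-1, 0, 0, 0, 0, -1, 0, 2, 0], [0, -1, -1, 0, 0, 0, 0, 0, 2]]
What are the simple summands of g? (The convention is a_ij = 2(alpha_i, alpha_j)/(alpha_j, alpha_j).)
C5 + F4

The diagram associated to this matrix has two connected components: the simple roots {alpha_1, alpha_5, alpha_6, alpha_7, alpha_8} form a chain of 5 nodes with a double edge at one end; the terminal node there is the unique long simple root (C_5), and {alpha_2, alpha_3, alpha_4, alpha_9} form a chain of 4 nodes with a double edge between the middle two (F_4). A semisimple Lie algebra decomposes uniquely as the direct sum of simple ideals, one per connected component of its Dynkin diagram, so g ≅ C_5 ⊕ F_4 (dimension 55 + 52 = 107).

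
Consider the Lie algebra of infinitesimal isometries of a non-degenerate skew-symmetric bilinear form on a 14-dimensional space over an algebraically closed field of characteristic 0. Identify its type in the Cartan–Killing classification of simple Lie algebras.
This is sp(14), which has dimension 14(14+1)/2 = 105 and rank 14/2 = 7. In the classification of classical Lie algebras, the symplectic algebra sp(2n) has type C_n; here n = 7, so the Dynkin diagram is a chain of 7 nodes with a double edge at one end; the terminal node there is the unique long simple root (C_7). Hence the type is C_7.

C_7 (sp(14))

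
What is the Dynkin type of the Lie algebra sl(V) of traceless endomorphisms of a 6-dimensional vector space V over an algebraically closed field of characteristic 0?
type A_5

This is sl(6), which has dimension 6^2 - 1 = 35 and rank 6 - 1 = 5 (a Cartan subalgebra is the diagonal traceless matrices). In the classification of classical Lie algebras, the special linear algebra sl(n+1) has type A_n; here n = 5, so the Dynkin diagram is a chain of 5 nodes with single edges (A_5). Hence the type is A_5.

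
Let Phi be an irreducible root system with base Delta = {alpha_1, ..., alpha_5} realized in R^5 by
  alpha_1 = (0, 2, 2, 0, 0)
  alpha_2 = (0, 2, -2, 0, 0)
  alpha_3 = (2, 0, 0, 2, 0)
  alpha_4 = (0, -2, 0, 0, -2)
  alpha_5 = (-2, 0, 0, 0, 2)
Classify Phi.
Compute the Cartan integers a_ij = 2(alpha_i, alpha_j)/(alpha_j, alpha_j); the resulting 5x5 Cartan matrix is
[[2, 0, 0, -1, 0], [0, 2, 0, -1, 0], [0, 0, 2, 0, -1], [-1, -1, 0, 2, -1], [0, 0, -1, -1, 2]].
All simple roots have the same length, so the diagram is simply laced. The associated Dynkin diagram is a chain of 3 nodes with a fork of two nodes at one end (D_5), so the type is D_5 (the algebra so(10)).

D5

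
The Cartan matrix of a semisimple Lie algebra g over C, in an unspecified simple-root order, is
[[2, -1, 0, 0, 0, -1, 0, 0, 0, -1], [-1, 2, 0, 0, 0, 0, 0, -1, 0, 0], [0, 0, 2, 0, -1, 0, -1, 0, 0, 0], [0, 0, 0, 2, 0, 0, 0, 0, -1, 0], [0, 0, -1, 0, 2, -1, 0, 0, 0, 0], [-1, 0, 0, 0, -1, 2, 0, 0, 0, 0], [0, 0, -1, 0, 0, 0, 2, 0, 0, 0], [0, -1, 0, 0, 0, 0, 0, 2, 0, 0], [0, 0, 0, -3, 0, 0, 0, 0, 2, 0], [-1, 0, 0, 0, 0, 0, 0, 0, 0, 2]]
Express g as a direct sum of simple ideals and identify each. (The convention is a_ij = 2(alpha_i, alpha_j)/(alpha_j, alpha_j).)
E_8 + G_2

The diagram associated to this matrix has two connected components: the simple roots {alpha_1, alpha_2, alpha_3, alpha_5, alpha_6, alpha_7, alpha_8, alpha_10} form a chain of 7 nodes with one extra node attached to the third node from one end (E_8), and {alpha_4, alpha_9} form two nodes joined by a triple edge (G_2). A semisimple Lie algebra decomposes uniquely as the direct sum of simple ideals, one per connected component of its Dynkin diagram, so g ≅ E_8 ⊕ G_2 (dimension 248 + 14 = 262).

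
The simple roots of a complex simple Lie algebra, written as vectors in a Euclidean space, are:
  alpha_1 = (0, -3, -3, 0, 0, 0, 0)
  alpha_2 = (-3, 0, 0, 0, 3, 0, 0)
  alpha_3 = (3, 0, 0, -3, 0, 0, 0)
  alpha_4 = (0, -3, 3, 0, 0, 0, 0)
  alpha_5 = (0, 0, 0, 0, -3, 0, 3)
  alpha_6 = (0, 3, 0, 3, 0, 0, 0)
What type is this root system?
Compute the Cartan integers a_ij = 2(alpha_i, alpha_j)/(alpha_j, alpha_j); the resulting 6x6 Cartan matrix is
[[2, 0, 0, 0, 0, -1], [0, 2, -1, 0, -1, 0], [0, -1, 2, 0, 0, -1], [0, 0, 0, 2, 0, -1], [0, -1, 0, 0, 2, 0], [-1, 0, -1, -1, 0, 2]].
All simple roots have the same length, so the diagram is simply laced. The associated Dynkin diagram is a chain of 4 nodes with a fork of two nodes at one end (D_6), so the type is D_6 (the algebra so(12)).

D6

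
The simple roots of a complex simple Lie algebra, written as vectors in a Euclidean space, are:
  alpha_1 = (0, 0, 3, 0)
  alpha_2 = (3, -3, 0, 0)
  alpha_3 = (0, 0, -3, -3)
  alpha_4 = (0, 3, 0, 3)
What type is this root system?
Compute the Cartan integers a_ij = 2(alpha_i, alpha_j)/(alpha_j, alpha_j); the resulting 4x4 Cartan matrix is
[[2, 0, -1, 0], [0, 2, 0, -1], [-2, 0, 2, -1], [0, -1, -1, 2]].
The roots have two lengths (squared-length ratio 2:1); the short ones are alpha_{1}. The associated Dynkin diagram is a chain of 4 nodes with a double edge at one end; the terminal node there is the unique short simple root (B_4), so the type is B_4 (the algebra so(9)).

B_4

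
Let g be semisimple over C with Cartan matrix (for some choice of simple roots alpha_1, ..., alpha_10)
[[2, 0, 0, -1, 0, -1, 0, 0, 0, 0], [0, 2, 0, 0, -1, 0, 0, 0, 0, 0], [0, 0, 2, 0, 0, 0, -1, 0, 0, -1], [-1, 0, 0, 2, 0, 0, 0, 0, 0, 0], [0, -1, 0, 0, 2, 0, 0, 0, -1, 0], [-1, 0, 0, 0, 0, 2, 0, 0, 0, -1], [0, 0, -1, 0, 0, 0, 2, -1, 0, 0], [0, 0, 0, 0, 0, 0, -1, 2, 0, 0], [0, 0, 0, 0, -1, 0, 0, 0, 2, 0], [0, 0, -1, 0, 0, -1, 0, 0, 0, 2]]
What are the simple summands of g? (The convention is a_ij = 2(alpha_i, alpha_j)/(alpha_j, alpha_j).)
The diagram associated to this matrix has two connected components: the simple roots {alpha_2, alpha_5, alpha_9} form a chain of 3 nodes with single edges (A_3), and {alpha_1, alpha_3, alpha_4, alpha_6, alpha_7, alpha_8, alpha_10} form a chain of 7 nodes with single edges (A_7). A semisimple Lie algebra decomposes uniquely as the direct sum of simple ideals, one per connected component of its Dynkin diagram, so g ≅ A_3 ⊕ A_7 (dimension 15 + 63 = 78).

A_3 (sl(4)) + A_7 (sl(8))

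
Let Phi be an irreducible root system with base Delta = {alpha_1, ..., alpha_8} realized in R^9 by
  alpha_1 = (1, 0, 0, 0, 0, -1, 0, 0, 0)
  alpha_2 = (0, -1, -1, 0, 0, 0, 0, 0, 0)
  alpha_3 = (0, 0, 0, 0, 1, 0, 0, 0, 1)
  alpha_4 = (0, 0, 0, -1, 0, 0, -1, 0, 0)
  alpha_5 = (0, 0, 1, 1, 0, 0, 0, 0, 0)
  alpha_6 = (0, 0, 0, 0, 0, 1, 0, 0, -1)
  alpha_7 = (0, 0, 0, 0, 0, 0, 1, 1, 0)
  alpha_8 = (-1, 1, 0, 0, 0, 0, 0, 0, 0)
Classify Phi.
type A_8

Compute the Cartan integers a_ij = 2(alpha_i, alpha_j)/(alpha_j, alpha_j); the resulting 8x8 Cartan matrix is
[[2, 0, 0, 0, 0, -1, 0, -1], [0, 2, 0, 0, -1, 0, 0, -1], [0, 0, 2, 0, 0, -1, 0, 0], [0, 0, 0, 2, -1, 0, -1, 0], [0, -1, 0, -1, 2, 0, 0, 0], [-1, 0, -1, 0, 0, 2, 0, 0], [0, 0, 0, -1, 0, 0, 2, 0], [-1, -1, 0, 0, 0, 0, 0, 2]].
All simple roots have the same length, so the diagram is simply laced. The associated Dynkin diagram is a chain of 8 nodes with single edges (A_8), so the type is A_8 (the algebra sl(9)).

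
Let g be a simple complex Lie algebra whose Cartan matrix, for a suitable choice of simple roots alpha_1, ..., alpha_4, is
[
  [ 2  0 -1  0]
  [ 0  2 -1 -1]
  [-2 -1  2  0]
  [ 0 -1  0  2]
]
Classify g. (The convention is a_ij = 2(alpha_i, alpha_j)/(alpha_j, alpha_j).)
B_4 (so(9))

The matrix has rank 4 with 2's on the diagonal. Reading the off-diagonal entries as Dynkin edges (a single edge where a_ij = a_ji = -1; a double or triple edge where a_ij * a_ji = 2 or 3), the diagram is a chain of 4 nodes with a double edge at one end; the terminal node there is the unique short simple root (B_4). One simple-root ordering that puts it in standard form is (alpha_4, alpha_2, alpha_3, alpha_1). So the algebra is type B_4, i.e. so(9).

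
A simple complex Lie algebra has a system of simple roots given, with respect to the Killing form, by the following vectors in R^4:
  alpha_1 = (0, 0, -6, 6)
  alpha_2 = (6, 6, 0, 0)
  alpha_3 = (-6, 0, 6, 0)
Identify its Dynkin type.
A3

Compute the Cartan integers a_ij = 2(alpha_i, alpha_j)/(alpha_j, alpha_j); the resulting 3x3 Cartan matrix is
[[2, 0, -1], [0, 2, -1], [-1, -1, 2]].
All simple roots have the same length, so the diagram is simply laced. The associated Dynkin diagram is a chain of 3 nodes with single edges (A_3), so the type is A_3 (the algebra sl(4)).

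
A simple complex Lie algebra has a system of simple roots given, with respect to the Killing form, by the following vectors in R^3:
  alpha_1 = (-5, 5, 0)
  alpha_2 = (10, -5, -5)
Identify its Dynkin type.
Compute the Cartan integers a_ij = 2(alpha_i, alpha_j)/(alpha_j, alpha_j); the resulting 2x2 Cartan matrix is
[[2, -1], [-3, 2]].
The roots have two lengths (squared-length ratio 3:1); the short ones are alpha_{1}. The associated Dynkin diagram is two nodes joined by a triple edge (G_2), so the type is G_2.

G2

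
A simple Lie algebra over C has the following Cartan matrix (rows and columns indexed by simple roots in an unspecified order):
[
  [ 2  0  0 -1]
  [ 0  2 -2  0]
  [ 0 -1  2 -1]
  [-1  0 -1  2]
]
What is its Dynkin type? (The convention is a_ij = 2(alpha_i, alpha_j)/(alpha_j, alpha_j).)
type C_4

The matrix has rank 4 with 2's on the diagonal. Reading the off-diagonal entries as Dynkin edges (a single edge where a_ij = a_ji = -1; a double or triple edge where a_ij * a_ji = 2 or 3), the diagram is a chain of 4 nodes with a double edge at one end; the terminal node there is the unique long simple root (C_4). One simple-root ordering that puts it in standard form is (alpha_1, alpha_4, alpha_3, alpha_2). So the algebra is type C_4, i.e. sp(8).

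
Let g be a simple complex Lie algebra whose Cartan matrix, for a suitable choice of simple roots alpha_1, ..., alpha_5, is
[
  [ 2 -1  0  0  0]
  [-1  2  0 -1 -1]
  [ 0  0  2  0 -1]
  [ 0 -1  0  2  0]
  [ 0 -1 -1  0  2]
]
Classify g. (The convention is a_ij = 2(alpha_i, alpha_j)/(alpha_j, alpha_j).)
D_5 (so(10))

The matrix has rank 5 with 2's on the diagonal. Reading the off-diagonal entries as Dynkin edges (a single edge where a_ij = a_ji = -1; a double or triple edge where a_ij * a_ji = 2 or 3), the diagram is a chain of 3 nodes with a fork of two nodes at one end (D_5). One simple-root ordering that puts it in standard form is (alpha_3, alpha_5, alpha_2, alpha_4, alpha_1). So the algebra is type D_5, i.e. so(10).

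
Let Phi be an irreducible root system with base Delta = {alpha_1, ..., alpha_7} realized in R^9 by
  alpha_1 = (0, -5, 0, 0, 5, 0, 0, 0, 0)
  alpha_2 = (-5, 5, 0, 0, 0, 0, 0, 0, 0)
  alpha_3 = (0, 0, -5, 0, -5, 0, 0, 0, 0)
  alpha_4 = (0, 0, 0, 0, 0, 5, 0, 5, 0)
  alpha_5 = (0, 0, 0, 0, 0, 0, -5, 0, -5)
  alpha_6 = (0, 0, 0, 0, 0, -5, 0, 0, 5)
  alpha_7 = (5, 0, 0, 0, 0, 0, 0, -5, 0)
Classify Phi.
type A_7

Compute the Cartan integers a_ij = 2(alpha_i, alpha_j)/(alpha_j, alpha_j); the resulting 7x7 Cartan matrix is
[[2, -1, -1, 0, 0, 0, 0], [-1, 2, 0, 0, 0, 0, -1], [-1, 0, 2, 0, 0, 0, 0], [0, 0, 0, 2, 0, -1, -1], [0, 0, 0, 0, 2, -1, 0], [0, 0, 0, -1, -1, 2, 0], [0, -1, 0, -1, 0, 0, 2]].
All simple roots have the same length, so the diagram is simply laced. The associated Dynkin diagram is a chain of 7 nodes with single edges (A_7), so the type is A_7 (the algebra sl(8)).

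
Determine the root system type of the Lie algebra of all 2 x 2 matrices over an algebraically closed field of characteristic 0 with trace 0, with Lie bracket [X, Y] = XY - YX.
This is sl(2), which has dimension 2^2 - 1 = 3 and rank 2 - 1 = 1 (a Cartan subalgebra is the diagonal traceless matrices). In the classification of classical Lie algebras, the special linear algebra sl(n+1) has type A_n; here n = 1, so the Dynkin diagram is a chain of 1 nodes with single edges (A_1). Hence the type is A_1.

A1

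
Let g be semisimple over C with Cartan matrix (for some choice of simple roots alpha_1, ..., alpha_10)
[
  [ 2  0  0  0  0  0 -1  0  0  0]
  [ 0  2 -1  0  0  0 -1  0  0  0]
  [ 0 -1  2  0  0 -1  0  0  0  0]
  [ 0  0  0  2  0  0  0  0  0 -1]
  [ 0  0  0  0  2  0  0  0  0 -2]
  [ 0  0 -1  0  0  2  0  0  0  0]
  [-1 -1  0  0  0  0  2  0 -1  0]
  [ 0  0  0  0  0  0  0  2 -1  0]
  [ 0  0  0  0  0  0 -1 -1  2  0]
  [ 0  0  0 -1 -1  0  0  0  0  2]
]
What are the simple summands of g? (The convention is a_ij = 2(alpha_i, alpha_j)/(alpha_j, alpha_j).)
The diagram associated to this matrix has two connected components: the simple roots {alpha_4, alpha_5, alpha_10} form a chain of 3 nodes with a double edge at one end; the terminal node there is the unique long simple root (C_3), and {alpha_1, alpha_2, alpha_3, alpha_6, alpha_7, alpha_8, alpha_9} form a chain of 6 nodes with one extra node attached to the third node from one end (E_7). A semisimple Lie algebra decomposes uniquely as the direct sum of simple ideals, one per connected component of its Dynkin diagram, so g ≅ C_3 ⊕ E_7 (dimension 21 + 133 = 154).

type C_3 ⊕ type E_7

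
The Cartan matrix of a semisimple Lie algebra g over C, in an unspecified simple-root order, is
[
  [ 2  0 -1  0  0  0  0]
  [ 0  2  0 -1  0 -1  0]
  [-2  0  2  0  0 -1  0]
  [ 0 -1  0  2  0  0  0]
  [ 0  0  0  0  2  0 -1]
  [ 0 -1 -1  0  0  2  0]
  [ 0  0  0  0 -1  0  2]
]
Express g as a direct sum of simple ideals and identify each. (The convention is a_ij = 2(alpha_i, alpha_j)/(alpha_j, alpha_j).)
The diagram associated to this matrix has two connected components: the simple roots {alpha_5, alpha_7} form a chain of 2 nodes with single edges (A_2), and {alpha_1, alpha_2, alpha_3, alpha_4, alpha_6} form a chain of 5 nodes with a double edge at one end; the terminal node there is the unique short simple root (B_5). A semisimple Lie algebra decomposes uniquely as the direct sum of simple ideals, one per connected component of its Dynkin diagram, so g ≅ A_2 ⊕ B_5 (dimension 8 + 55 = 63).

A2 + B5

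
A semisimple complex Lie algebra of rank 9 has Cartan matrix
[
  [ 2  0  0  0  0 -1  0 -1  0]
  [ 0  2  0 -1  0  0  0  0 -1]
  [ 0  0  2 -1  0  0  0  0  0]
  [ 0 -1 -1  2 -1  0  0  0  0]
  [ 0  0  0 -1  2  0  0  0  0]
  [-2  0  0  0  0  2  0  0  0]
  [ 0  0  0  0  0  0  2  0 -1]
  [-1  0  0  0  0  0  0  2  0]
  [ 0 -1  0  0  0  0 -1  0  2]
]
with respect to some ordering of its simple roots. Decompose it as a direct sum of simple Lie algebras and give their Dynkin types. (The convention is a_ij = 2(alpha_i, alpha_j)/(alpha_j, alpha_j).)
C3 + D6

The diagram associated to this matrix has two connected components: the simple roots {alpha_1, alpha_6, alpha_8} form a chain of 3 nodes with a double edge at one end; the terminal node there is the unique long simple root (C_3), and {alpha_2, alpha_3, alpha_4, alpha_5, alpha_7, alpha_9} form a chain of 4 nodes with a fork of two nodes at one end (D_6). A semisimple Lie algebra decomposes uniquely as the direct sum of simple ideals, one per connected component of its Dynkin diagram, so g ≅ C_3 ⊕ D_6 (dimension 21 + 66 = 87).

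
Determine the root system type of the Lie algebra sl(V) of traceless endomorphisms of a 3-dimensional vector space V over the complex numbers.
type A_2

This is sl(3), which has dimension 3^2 - 1 = 8 and rank 3 - 1 = 2 (a Cartan subalgebra is the diagonal traceless matrices). In the classification of classical Lie algebras, the special linear algebra sl(n+1) has type A_n; here n = 2, so the Dynkin diagram is a chain of 2 nodes with single edges (A_2). Hence the type is A_2.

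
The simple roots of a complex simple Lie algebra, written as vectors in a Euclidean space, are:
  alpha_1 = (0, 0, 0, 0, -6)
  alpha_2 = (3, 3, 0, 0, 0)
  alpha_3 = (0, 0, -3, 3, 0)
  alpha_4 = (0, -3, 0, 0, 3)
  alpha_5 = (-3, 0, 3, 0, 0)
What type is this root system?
Compute the Cartan integers a_ij = 2(alpha_i, alpha_j)/(alpha_j, alpha_j); the resulting 5x5 Cartan matrix is
[[2, 0, 0, -2, 0], [0, 2, 0, -1, -1], [0, 0, 2, 0, -1], [-1, -1, 0, 2, 0], [0, -1, -1, 0, 2]].
The roots have two lengths (squared-length ratio 2:1); the short ones are alpha_{2,3,4,5}. The associated Dynkin diagram is a chain of 5 nodes with a double edge at one end; the terminal node there is the unique long simple root (C_5), so the type is C_5 (the algebra sp(10)).

type C_5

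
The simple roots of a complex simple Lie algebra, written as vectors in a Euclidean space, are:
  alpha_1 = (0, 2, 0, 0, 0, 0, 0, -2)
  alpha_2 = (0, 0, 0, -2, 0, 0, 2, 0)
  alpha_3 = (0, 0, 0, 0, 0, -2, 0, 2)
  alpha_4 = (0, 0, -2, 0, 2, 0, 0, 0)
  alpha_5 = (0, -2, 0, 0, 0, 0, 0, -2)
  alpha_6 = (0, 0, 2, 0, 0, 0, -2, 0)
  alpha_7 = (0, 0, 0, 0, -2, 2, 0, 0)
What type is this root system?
Compute the Cartan integers a_ij = 2(alpha_i, alpha_j)/(alpha_j, alpha_j); the resulting 7x7 Cartan matrix is
[[2, 0, -1, 0, 0, 0, 0], [0, 2, 0, 0, 0, -1, 0], [-1, 0, 2, 0, -1, 0, -1], [0, 0, 0, 2, 0, -1, -1], [0, 0, -1, 0, 2, 0, 0], [0, -1, 0, -1, 0, 2, 0], [0, 0, -1, -1, 0, 0, 2]].
All simple roots have the same length, so the diagram is simply laced. The associated Dynkin diagram is a chain of 5 nodes with a fork of two nodes at one end (D_7), so the type is D_7 (the algebra so(14)).

D7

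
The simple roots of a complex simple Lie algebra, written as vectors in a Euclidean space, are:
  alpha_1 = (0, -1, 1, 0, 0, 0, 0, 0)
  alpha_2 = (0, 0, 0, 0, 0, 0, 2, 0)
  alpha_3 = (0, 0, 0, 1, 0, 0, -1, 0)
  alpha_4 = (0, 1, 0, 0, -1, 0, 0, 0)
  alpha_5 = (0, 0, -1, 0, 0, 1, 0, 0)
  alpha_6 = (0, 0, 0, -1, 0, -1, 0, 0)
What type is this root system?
C_6

Compute the Cartan integers a_ij = 2(alpha_i, alpha_j)/(alpha_j, alpha_j); the resulting 6x6 Cartan matrix is
[[2, 0, 0, -1, -1, 0], [0, 2, -2, 0, 0, 0], [0, -1, 2, 0, 0, -1], [-1, 0, 0, 2, 0, 0], [-1, 0, 0, 0, 2, -1], [0, 0, -1, 0, -1, 2]].
The roots have two lengths (squared-length ratio 2:1); the short ones are alpha_{1,3,4,5,6}. The associated Dynkin diagram is a chain of 6 nodes with a double edge at one end; the terminal node there is the unique long simple root (C_6), so the type is C_6 (the algebra sp(12)).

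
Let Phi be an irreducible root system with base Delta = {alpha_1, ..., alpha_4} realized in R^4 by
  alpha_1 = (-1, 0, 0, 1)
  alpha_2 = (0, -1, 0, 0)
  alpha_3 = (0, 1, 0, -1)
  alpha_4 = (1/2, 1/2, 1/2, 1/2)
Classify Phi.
F4

Compute the Cartan integers a_ij = 2(alpha_i, alpha_j)/(alpha_j, alpha_j); the resulting 4x4 Cartan matrix is
[[2, 0, -1, 0], [0, 2, -1, -1], [-1, -2, 2, 0], [0, -1, 0, 2]].
The roots have two lengths (squared-length ratio 2:1); the short ones are alpha_{2,4}. The associated Dynkin diagram is a chain of 4 nodes with a double edge between the middle two (F_4), so the type is F_4.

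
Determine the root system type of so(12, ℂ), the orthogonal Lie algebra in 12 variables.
This is so(12) with 12 even, which has dimension 12(12-1)/2 = 66 and rank 12/2 = 6. In the classification of classical Lie algebras, the orthogonal algebra so(2n) in an even number of variables has type D_n; here n = 6, so the Dynkin diagram is a chain of 4 nodes with a fork of two nodes at one end (D_6). Hence the type is D_6.

type D_6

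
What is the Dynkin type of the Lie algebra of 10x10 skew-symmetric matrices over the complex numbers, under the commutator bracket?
D5

This is so(10) with 10 even, which has dimension 10(10-1)/2 = 45 and rank 10/2 = 5. In the classification of classical Lie algebras, the orthogonal algebra so(2n) in an even number of variables has type D_n; here n = 5, so the Dynkin diagram is a chain of 3 nodes with a fork of two nodes at one end (D_5). Hence the type is D_5.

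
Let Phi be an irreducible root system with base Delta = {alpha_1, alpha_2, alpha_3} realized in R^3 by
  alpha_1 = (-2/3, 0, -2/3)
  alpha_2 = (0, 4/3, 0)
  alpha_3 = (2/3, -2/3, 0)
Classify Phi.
type C_3

Compute the Cartan integers a_ij = 2(alpha_i, alpha_j)/(alpha_j, alpha_j); the resulting 3x3 Cartan matrix is
[[2, 0, -1], [0, 2, -2], [-1, -1, 2]].
The roots have two lengths (squared-length ratio 2:1); the short ones are alpha_{1,3}. The associated Dynkin diagram is a chain of 3 nodes with a double edge at one end; the terminal node there is the unique long simple root (C_3), so the type is C_3 (the algebra sp(6)).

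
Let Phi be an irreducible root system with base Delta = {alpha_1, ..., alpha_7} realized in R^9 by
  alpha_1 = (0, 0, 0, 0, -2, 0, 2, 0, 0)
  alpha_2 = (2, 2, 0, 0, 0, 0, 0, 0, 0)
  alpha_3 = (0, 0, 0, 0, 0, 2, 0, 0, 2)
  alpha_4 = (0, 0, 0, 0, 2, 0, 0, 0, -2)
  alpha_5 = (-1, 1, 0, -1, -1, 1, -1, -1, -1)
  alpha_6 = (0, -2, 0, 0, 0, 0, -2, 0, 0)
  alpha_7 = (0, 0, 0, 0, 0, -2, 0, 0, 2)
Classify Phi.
E_7

Compute the Cartan integers a_ij = 2(alpha_i, alpha_j)/(alpha_j, alpha_j); the resulting 7x7 Cartan matrix is
[[2, 0, 0, -1, 0, -1, 0], [0, 2, 0, 0, 0, -1, 0], [0, 0, 2, -1, 0, 0, 0], [-1, 0, -1, 2, 0, 0, -1], [0, 0, 0, 0, 2, 0, -1], [-1, -1, 0, 0, 0, 2, 0], [0, 0, 0, -1, -1, 0, 2]].
All simple roots have the same length, so the diagram is simply laced. The associated Dynkin diagram is a chain of 6 nodes with one extra node attached to the third node from one end (E_7), so the type is E_7.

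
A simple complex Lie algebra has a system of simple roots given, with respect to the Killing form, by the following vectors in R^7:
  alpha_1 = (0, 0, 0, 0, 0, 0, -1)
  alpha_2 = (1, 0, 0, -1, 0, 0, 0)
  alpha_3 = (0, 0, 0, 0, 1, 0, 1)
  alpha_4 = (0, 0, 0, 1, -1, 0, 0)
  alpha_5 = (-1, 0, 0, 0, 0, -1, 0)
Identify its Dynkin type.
Compute the Cartan integers a_ij = 2(alpha_i, alpha_j)/(alpha_j, alpha_j); the resulting 5x5 Cartan matrix is
[[2, 0, -1, 0, 0], [0, 2, 0, -1, -1], [-2, 0, 2, -1, 0], [0, -1, -1, 2, 0], [0, -1, 0, 0, 2]].
The roots have two lengths (squared-length ratio 2:1); the short ones are alpha_{1}. The associated Dynkin diagram is a chain of 5 nodes with a double edge at one end; the terminal node there is the unique short simple root (B_5), so the type is B_5 (the algebra so(11)).

B_5 (so(11))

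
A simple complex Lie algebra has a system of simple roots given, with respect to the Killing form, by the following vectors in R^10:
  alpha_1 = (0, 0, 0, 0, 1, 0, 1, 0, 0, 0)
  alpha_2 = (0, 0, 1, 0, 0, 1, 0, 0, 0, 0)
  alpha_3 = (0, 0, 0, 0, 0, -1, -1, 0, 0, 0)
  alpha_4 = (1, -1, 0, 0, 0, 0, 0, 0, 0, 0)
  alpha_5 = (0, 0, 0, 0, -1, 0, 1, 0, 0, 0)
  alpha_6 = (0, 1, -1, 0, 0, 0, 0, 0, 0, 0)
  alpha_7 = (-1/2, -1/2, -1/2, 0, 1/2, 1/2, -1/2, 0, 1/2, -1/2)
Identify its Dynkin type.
E7

Compute the Cartan integers a_ij = 2(alpha_i, alpha_j)/(alpha_j, alpha_j); the resulting 7x7 Cartan matrix is
[[2, 0, -1, 0, 0, 0, 0], [0, 2, -1, 0, 0, -1, 0], [-1, -1, 2, 0, -1, 0, 0], [0, 0, 0, 2, 0, -1, 0], [0, 0, -1, 0, 2, 0, -1], [0, -1, 0, -1, 0, 2, 0], [0, 0, 0, 0, -1, 0, 2]].
All simple roots have the same length, so the diagram is simply laced. The associated Dynkin diagram is a chain of 6 nodes with one extra node attached to the third node from one end (E_7), so the type is E_7.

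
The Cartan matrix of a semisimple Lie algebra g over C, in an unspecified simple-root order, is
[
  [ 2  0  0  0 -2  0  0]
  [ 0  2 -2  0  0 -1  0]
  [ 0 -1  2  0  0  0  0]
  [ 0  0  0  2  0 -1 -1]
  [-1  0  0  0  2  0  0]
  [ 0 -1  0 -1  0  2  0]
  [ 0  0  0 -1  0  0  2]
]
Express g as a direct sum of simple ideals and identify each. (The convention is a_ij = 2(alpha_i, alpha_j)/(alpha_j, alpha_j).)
B_2 (so(5)) ⊕ B_5 (so(11))

The diagram associated to this matrix has two connected components: the simple roots {alpha_1, alpha_5} form a chain of 2 nodes with a double edge at one end; the terminal node there is the unique short simple root (B_2), and {alpha_2, alpha_3, alpha_4, alpha_6, alpha_7} form a chain of 5 nodes with a double edge at one end; the terminal node there is the unique short simple root (B_5). A semisimple Lie algebra decomposes uniquely as the direct sum of simple ideals, one per connected component of its Dynkin diagram, so g ≅ B_2 ⊕ B_5 (dimension 10 + 55 = 65).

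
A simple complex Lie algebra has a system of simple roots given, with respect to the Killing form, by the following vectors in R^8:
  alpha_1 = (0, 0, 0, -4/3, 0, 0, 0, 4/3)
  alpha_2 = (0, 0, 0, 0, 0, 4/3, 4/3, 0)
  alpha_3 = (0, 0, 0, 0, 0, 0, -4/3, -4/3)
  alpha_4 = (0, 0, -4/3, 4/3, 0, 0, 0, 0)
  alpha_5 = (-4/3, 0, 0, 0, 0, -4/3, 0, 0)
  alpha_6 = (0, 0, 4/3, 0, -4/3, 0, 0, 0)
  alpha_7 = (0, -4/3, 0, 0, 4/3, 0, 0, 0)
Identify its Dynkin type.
type A_7

Compute the Cartan integers a_ij = 2(alpha_i, alpha_j)/(alpha_j, alpha_j); the resulting 7x7 Cartan matrix is
[[2, 0, -1, -1, 0, 0, 0], [0, 2, -1, 0, -1, 0, 0], [-1, -1, 2, 0, 0, 0, 0], [-1, 0, 0, 2, 0, -1, 0], [0, -1, 0, 0, 2, 0, 0], [0, 0, 0, -1, 0, 2, -1], [0, 0, 0, 0, 0, -1, 2]].
All simple roots have the same length, so the diagram is simply laced. The associated Dynkin diagram is a chain of 7 nodes with single edges (A_7), so the type is A_7 (the algebra sl(8)).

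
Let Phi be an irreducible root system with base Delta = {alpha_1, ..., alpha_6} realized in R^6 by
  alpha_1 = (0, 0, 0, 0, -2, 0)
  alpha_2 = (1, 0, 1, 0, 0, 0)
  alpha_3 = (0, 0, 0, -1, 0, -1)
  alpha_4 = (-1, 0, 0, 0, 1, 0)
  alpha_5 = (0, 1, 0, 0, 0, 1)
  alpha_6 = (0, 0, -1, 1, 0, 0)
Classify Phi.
Compute the Cartan integers a_ij = 2(alpha_i, alpha_j)/(alpha_j, alpha_j); the resulting 6x6 Cartan matrix is
[[2, 0, 0, -2, 0, 0], [0, 2, 0, -1, 0, -1], [0, 0, 2, 0, -1, -1], [-1, -1, 0, 2, 0, 0], [0, 0, -1, 0, 2, 0], [0, -1, -1, 0, 0, 2]].
The roots have two lengths (squared-length ratio 2:1); the short ones are alpha_{2,3,4,5,6}. The associated Dynkin diagram is a chain of 6 nodes with a double edge at one end; the terminal node there is the unique long simple root (C_6), so the type is C_6 (the algebra sp(12)).

C_6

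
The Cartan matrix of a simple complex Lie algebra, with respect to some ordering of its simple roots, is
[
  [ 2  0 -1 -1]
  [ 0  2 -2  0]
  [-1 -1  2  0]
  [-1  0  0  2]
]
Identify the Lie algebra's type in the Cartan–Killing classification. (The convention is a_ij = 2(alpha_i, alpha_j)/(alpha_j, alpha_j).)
type C_4

The matrix has rank 4 with 2's on the diagonal. Reading the off-diagonal entries as Dynkin edges (a single edge where a_ij = a_ji = -1; a double or triple edge where a_ij * a_ji = 2 or 3), the diagram is a chain of 4 nodes with a double edge at one end; the terminal node there is the unique long simple root (C_4). One simple-root ordering that puts it in standard form is (alpha_4, alpha_1, alpha_3, alpha_2). So the algebra is type C_4, i.e. sp(8).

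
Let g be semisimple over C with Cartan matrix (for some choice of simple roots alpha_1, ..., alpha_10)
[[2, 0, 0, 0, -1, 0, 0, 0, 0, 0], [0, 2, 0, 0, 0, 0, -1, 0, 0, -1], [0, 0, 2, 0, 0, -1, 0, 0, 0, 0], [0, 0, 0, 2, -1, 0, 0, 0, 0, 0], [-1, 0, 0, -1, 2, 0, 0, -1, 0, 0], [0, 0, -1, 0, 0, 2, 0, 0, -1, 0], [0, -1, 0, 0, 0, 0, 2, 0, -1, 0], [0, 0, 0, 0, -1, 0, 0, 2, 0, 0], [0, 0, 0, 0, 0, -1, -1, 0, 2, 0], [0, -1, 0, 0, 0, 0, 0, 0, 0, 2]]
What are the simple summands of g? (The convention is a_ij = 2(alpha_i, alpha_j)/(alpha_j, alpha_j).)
The diagram associated to this matrix has two connected components: the simple roots {alpha_2, alpha_3, alpha_6, alpha_7, alpha_9, alpha_10} form a chain of 6 nodes with single edges (A_6), and {alpha_1, alpha_4, alpha_5, alpha_8} form a chain of 2 nodes with a fork of two nodes at one end (D_4). A semisimple Lie algebra decomposes uniquely as the direct sum of simple ideals, one per connected component of its Dynkin diagram, so g ≅ A_6 ⊕ D_4 (dimension 48 + 28 = 76).

A6 + D4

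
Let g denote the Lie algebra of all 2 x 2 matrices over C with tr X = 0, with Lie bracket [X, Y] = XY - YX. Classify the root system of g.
This is sl(2), which has dimension 2^2 - 1 = 3 and rank 2 - 1 = 1 (a Cartan subalgebra is the diagonal traceless matrices). In the classification of classical Lie algebras, the special linear algebra sl(n+1) has type A_n; here n = 1, so the Dynkin diagram is a chain of 1 nodes with single edges (A_1). Hence the type is A_1.

A1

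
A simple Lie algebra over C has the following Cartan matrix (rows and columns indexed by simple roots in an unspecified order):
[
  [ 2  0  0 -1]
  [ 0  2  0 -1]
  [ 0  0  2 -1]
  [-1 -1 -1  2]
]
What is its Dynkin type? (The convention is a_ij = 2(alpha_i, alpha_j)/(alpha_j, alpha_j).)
D_4 (so(8))

The matrix has rank 4 with 2's on the diagonal. Reading the off-diagonal entries as Dynkin edges (a single edge where a_ij = a_ji = -1; a double or triple edge where a_ij * a_ji = 2 or 3), the diagram is a chain of 2 nodes with a fork of two nodes at one end (D_4). One simple-root ordering that puts it in standard form is (alpha_2, alpha_4, alpha_3, alpha_1). So the algebra is type D_4, i.e. so(8).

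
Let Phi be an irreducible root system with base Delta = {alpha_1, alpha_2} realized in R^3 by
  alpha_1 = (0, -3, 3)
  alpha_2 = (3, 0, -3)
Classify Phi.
type A_2

Compute the Cartan integers a_ij = 2(alpha_i, alpha_j)/(alpha_j, alpha_j); the resulting 2x2 Cartan matrix is
[[2, -1], [-1, 2]].
All simple roots have the same length, so the diagram is simply laced. The associated Dynkin diagram is a chain of 2 nodes with single edges (A_2), so the type is A_2 (the algebra sl(3)).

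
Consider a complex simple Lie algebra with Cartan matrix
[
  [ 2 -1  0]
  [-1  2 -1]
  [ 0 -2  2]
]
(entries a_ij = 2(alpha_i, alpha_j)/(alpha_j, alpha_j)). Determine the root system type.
C_3 (sp(6))

The matrix has rank 3 with 2's on the diagonal. Reading the off-diagonal entries as Dynkin edges (a single edge where a_ij = a_ji = -1; a double or triple edge where a_ij * a_ji = 2 or 3), the diagram is a chain of 3 nodes with a double edge at one end; the terminal node there is the unique long simple root (C_3). One simple-root ordering that puts it in standard form is (alpha_1, alpha_2, alpha_3). So the algebra is type C_3, i.e. sp(6).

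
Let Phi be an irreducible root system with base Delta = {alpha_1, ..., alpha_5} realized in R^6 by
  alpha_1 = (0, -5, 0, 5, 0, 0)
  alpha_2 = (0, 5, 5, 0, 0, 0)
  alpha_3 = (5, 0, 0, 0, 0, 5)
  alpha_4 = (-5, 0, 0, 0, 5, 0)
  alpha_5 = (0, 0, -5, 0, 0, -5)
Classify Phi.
A_5 (sl(6))

Compute the Cartan integers a_ij = 2(alpha_i, alpha_j)/(alpha_j, alpha_j); the resulting 5x5 Cartan matrix is
[[2, -1, 0, 0, 0], [-1, 2, 0, 0, -1], [0, 0, 2, -1, -1], [0, 0, -1, 2, 0], [0, -1, -1, 0, 2]].
All simple roots have the same length, so the diagram is simply laced. The associated Dynkin diagram is a chain of 5 nodes with single edges (A_5), so the type is A_5 (the algebra sl(6)).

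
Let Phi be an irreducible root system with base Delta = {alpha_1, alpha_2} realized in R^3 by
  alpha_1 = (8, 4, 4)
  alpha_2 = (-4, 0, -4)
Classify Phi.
Compute the Cartan integers a_ij = 2(alpha_i, alpha_j)/(alpha_j, alpha_j); the resulting 2x2 Cartan matrix is
[[2, -3], [-1, 2]].
The roots have two lengths (squared-length ratio 3:1); the short ones are alpha_{2}. The associated Dynkin diagram is two nodes joined by a triple edge (G_2), so the type is G_2.

G_2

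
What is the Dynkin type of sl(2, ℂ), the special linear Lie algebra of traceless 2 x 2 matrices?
A_1 (sl(2))

This is sl(2), which has dimension 2^2 - 1 = 3 and rank 2 - 1 = 1 (a Cartan subalgebra is the diagonal traceless matrices). In the classification of classical Lie algebras, the special linear algebra sl(n+1) has type A_n; here n = 1, so the Dynkin diagram is a chain of 1 nodes with single edges (A_1). Hence the type is A_1.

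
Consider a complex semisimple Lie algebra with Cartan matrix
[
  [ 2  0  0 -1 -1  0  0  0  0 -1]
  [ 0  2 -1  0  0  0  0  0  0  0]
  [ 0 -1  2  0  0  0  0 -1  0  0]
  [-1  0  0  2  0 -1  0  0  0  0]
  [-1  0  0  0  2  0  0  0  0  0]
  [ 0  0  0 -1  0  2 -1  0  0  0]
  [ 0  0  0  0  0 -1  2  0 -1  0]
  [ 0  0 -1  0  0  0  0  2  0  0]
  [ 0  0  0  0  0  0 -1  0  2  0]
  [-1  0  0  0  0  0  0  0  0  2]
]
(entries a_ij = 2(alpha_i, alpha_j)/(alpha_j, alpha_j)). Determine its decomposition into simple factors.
The diagram associated to this matrix has two connected components: the simple roots {alpha_2, alpha_3, alpha_8} form a chain of 3 nodes with single edges (A_3), and {alpha_1, alpha_4, alpha_5, alpha_6, alpha_7, alpha_9, alpha_10} form a chain of 5 nodes with a fork of two nodes at one end (D_7). A semisimple Lie algebra decomposes uniquely as the direct sum of simple ideals, one per connected component of its Dynkin diagram, so g ≅ A_3 ⊕ D_7 (dimension 15 + 91 = 106).

type A_3 ⊕ type D_7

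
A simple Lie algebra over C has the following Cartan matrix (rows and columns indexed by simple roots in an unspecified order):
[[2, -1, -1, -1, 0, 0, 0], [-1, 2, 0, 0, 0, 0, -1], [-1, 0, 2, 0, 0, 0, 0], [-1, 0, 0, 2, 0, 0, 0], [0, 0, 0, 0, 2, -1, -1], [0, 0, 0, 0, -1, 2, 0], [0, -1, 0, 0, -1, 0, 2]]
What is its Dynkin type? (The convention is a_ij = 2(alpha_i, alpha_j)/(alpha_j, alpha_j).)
D_7 (so(14))

The matrix has rank 7 with 2's on the diagonal. Reading the off-diagonal entries as Dynkin edges (a single edge where a_ij = a_ji = -1; a double or triple edge where a_ij * a_ji = 2 or 3), the diagram is a chain of 5 nodes with a fork of two nodes at one end (D_7). One simple-root ordering that puts it in standard form is (alpha_6, alpha_5, alpha_7, alpha_2, alpha_1, alpha_4, alpha_3). So the algebra is type D_7, i.e. so(14).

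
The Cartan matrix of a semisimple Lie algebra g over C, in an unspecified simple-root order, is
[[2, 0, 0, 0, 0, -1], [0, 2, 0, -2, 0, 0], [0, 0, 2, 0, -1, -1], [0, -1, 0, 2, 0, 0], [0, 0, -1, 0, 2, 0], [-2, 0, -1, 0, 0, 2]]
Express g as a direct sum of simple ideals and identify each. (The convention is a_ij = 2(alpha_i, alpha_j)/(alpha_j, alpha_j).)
B2 + B4

The diagram associated to this matrix has two connected components: the simple roots {alpha_2, alpha_4} form a chain of 2 nodes with a double edge at one end; the terminal node there is the unique short simple root (B_2), and {alpha_1, alpha_3, alpha_5, alpha_6} form a chain of 4 nodes with a double edge at one end; the terminal node there is the unique short simple root (B_4). A semisimple Lie algebra decomposes uniquely as the direct sum of simple ideals, one per connected component of its Dynkin diagram, so g ≅ B_2 ⊕ B_4 (dimension 10 + 36 = 46).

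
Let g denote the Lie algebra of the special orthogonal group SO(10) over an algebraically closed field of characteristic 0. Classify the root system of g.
This is so(10) with 10 even, which has dimension 10(10-1)/2 = 45 and rank 10/2 = 5. In the classification of classical Lie algebras, the orthogonal algebra so(2n) in an even number of variables has type D_n; here n = 5, so the Dynkin diagram is a chain of 3 nodes with a fork of two nodes at one end (D_5). Hence the type is D_5.

D_5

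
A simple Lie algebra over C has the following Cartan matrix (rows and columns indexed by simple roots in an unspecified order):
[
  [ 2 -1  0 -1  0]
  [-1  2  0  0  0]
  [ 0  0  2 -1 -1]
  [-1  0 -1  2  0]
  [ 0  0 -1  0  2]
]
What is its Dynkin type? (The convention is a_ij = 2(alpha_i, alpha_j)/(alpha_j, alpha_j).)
The matrix has rank 5 with 2's on the diagonal. Reading the off-diagonal entries as Dynkin edges (a single edge where a_ij = a_ji = -1; a double or triple edge where a_ij * a_ji = 2 or 3), the diagram is a chain of 5 nodes with single edges (A_5). One simple-root ordering that puts it in standard form is (alpha_2, alpha_1, alpha_4, alpha_3, alpha_5). So the algebra is type A_5, i.e. sl(6).

type A_5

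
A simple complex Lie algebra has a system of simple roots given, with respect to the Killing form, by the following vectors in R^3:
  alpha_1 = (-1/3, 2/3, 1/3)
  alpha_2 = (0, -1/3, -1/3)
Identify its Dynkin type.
Compute the Cartan integers a_ij = 2(alpha_i, alpha_j)/(alpha_j, alpha_j); the resulting 2x2 Cartan matrix is
[[2, -3], [-1, 2]].
The roots have two lengths (squared-length ratio 3:1); the short ones are alpha_{2}. The associated Dynkin diagram is two nodes joined by a triple edge (G_2), so the type is G_2.

G2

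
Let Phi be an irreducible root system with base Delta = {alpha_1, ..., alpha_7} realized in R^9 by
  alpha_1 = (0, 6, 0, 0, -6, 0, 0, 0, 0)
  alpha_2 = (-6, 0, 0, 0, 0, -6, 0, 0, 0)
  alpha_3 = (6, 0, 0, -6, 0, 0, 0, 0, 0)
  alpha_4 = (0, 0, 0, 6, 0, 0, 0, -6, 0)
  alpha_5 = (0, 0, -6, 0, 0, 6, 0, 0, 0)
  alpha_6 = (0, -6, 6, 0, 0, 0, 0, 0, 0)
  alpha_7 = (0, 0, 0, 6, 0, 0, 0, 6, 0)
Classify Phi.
Compute the Cartan integers a_ij = 2(alpha_i, alpha_j)/(alpha_j, alpha_j); the resulting 7x7 Cartan matrix is
[[2, 0, 0, 0, 0, -1, 0], [0, 2, -1, 0, -1, 0, 0], [0, -1, 2, -1, 0, 0, -1], [0, 0, -1, 2, 0, 0, 0], [0, -1, 0, 0, 2, -1, 0], [-1, 0, 0, 0, -1, 2, 0], [0, 0, -1, 0, 0, 0, 2]].
All simple roots have the same length, so the diagram is simply laced. The associated Dynkin diagram is a chain of 5 nodes with a fork of two nodes at one end (D_7), so the type is D_7 (the algebra so(14)).

D_7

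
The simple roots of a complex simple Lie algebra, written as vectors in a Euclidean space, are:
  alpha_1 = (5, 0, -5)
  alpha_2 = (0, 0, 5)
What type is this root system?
Compute the Cartan integers a_ij = 2(alpha_i, alpha_j)/(alpha_j, alpha_j); the resulting 2x2 Cartan matrix is
[[2, -2], [-1, 2]].
The roots have two lengths (squared-length ratio 2:1); the short ones are alpha_{2}. The associated Dynkin diagram is a chain of 2 nodes with a double edge at one end; the terminal node there is the unique short simple root (B_2), so the type is B_2 (the algebra so(5)).

type B_2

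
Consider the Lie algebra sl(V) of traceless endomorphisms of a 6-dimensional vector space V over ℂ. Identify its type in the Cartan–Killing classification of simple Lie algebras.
This is sl(6), which has dimension 6^2 - 1 = 35 and rank 6 - 1 = 5 (a Cartan subalgebra is the diagonal traceless matrices). In the classification of classical Lie algebras, the special linear algebra sl(n+1) has type A_n; here n = 5, so the Dynkin diagram is a chain of 5 nodes with single edges (A_5). Hence the type is A_5.

A_5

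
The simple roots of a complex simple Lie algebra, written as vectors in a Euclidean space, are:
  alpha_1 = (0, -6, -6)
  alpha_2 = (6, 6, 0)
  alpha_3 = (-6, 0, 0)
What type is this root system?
Compute the Cartan integers a_ij = 2(alpha_i, alpha_j)/(alpha_j, alpha_j); the resulting 3x3 Cartan matrix is
[[2, -1, 0], [-1, 2, -2], [0, -1, 2]].
The roots have two lengths (squared-length ratio 2:1); the short ones are alpha_{3}. The associated Dynkin diagram is a chain of 3 nodes with a double edge at one end; the terminal node there is the unique short simple root (B_3), so the type is B_3 (the algebra so(7)).

type B_3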